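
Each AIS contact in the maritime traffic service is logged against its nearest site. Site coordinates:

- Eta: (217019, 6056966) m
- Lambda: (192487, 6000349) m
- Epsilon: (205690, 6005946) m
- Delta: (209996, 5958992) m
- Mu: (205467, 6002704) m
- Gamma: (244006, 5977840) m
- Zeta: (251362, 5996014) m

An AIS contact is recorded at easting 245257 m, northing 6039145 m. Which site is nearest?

Squared distances to each site:
Eta: 1114972685.000; Lambda: 4289802516.000; Epsilon: 2667721090.000; Delta: 7667841530.000; Mu: 2911190581.000; Gamma: 3759868026.000; Zeta: 1897554186.000.
Minimum at Eta.

Eta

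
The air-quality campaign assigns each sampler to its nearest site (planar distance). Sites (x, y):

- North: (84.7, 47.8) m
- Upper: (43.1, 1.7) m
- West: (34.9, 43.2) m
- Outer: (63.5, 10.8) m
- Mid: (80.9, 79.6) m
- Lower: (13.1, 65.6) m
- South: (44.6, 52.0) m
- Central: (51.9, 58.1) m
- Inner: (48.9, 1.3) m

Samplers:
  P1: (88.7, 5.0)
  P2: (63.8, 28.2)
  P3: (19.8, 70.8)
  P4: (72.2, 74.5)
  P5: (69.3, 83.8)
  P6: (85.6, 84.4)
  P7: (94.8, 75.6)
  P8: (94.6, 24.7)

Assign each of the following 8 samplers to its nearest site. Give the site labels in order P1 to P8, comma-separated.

P1 → Outer (d²=668.68)
P2 → Outer (d²=302.85)
P3 → Lower (d²=71.93)
P4 → Mid (d²=101.70)
P5 → Mid (d²=152.20)
P6 → Mid (d²=45.13)
P7 → Mid (d²=209.21)
P8 → North (d²=631.62)

Outer, Outer, Lower, Mid, Mid, Mid, Mid, North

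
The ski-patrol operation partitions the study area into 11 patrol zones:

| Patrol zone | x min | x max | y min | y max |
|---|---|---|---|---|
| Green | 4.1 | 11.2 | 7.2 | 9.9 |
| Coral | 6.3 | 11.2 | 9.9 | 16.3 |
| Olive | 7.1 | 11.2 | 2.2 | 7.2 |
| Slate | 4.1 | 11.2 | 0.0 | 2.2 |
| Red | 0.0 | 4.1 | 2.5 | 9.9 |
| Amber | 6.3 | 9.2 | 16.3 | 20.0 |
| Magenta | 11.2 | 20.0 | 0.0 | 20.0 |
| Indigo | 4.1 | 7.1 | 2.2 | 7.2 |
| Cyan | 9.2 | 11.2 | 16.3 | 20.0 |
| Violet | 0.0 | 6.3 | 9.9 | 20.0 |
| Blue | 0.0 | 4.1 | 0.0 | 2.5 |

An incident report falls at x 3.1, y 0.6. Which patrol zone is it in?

Blue

The point has x = 3.1 and y = 0.6.
Only Blue satisfies 0.0 ≤ x ≤ 4.1 and 0.0 ≤ y ≤ 2.5.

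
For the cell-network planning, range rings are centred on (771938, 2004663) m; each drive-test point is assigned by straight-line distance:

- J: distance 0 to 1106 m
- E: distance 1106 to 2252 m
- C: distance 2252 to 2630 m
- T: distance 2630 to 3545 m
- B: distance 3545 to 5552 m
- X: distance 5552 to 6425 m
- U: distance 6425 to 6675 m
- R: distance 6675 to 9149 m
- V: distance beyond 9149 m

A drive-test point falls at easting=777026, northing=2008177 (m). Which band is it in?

X

Distance = √((777026−771938)² + (2008177−2004663)²) = √(25887744.000 + 12348196.000) = 6183.522 m.
5552 ≤ 6183.522 < 6425 → X.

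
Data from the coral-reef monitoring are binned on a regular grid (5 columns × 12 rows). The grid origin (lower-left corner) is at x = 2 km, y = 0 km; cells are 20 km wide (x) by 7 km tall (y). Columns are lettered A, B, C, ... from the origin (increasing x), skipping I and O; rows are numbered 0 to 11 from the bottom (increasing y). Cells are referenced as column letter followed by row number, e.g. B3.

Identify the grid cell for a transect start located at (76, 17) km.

Column index: ⌊(76 − 2) / 20⌋ = ⌊3.700⌋ = 3 → column D
Row offset from origin: ⌊(17 − 0) / 7⌋ = ⌊2.429⌋ = 2 → row 2

D2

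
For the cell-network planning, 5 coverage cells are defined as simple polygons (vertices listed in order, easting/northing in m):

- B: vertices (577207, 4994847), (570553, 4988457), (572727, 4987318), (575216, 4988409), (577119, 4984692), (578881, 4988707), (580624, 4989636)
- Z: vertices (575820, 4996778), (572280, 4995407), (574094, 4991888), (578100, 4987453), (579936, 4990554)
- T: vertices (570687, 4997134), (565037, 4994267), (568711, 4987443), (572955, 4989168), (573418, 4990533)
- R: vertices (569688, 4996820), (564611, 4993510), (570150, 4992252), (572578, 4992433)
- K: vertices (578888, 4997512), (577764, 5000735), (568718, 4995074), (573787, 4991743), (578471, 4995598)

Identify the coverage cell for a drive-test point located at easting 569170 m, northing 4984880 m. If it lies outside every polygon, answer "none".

Cast a ray rightward from (569170, 4984880). For each polygon, the edges (by vertex number in listed order) whose endpoints lie on opposite sides of northing = 4984880, where each meets that height, and whether that is right or left of the point:
B: 4–5 at easting≈577022.7 (right), 5–6 at easting≈577201.5 (right) → 2 crossings.
Z: no edge straddles that height → 0 crossings.
T: no edge straddles that height → 0 crossings.
R: no edge straddles that height → 0 crossings.
K: no edge straddles that height → 0 crossings.
All counts are even, so the point lies outside every listed polygon.

none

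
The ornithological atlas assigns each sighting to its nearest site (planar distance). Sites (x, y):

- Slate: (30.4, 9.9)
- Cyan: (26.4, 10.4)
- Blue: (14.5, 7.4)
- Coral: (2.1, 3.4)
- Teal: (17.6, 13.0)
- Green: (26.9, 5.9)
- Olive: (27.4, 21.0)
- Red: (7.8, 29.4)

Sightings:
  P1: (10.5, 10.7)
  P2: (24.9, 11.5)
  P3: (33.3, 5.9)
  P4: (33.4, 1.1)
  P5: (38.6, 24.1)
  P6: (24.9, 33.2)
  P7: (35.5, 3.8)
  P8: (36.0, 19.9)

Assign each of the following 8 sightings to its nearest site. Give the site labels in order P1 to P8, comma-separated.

Blue, Cyan, Slate, Green, Olive, Olive, Slate, Olive

P1 → Blue (d²=26.89)
P2 → Cyan (d²=3.46)
P3 → Slate (d²=24.41)
P4 → Green (d²=65.29)
P5 → Olive (d²=135.05)
P6 → Olive (d²=155.09)
P7 → Slate (d²=63.22)
P8 → Olive (d²=75.17)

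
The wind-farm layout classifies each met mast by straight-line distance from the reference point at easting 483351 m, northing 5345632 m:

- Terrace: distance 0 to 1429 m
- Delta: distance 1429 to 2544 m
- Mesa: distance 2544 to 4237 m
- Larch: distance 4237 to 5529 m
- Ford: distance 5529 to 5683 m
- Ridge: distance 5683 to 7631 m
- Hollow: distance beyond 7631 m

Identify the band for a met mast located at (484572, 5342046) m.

Distance = √((484572−483351)² + (5342046−5345632)²) = √(1490841.000 + 12859396.000) = 3788.171 m.
2544 ≤ 3788.171 < 4237 → Mesa.

Mesa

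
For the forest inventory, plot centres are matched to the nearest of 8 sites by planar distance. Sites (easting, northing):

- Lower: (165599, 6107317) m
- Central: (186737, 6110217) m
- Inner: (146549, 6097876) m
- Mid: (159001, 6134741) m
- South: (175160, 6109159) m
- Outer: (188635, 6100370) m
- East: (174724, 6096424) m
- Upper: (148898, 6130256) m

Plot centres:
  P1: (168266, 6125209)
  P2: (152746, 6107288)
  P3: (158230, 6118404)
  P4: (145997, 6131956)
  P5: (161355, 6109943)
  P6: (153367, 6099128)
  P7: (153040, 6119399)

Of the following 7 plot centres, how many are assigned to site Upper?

2

P1 → Mid
P2 → Inner
P3 → Lower
P4 → Upper
P5 → Lower
P6 → Inner
P7 → Upper
2 of the 7 go to Upper.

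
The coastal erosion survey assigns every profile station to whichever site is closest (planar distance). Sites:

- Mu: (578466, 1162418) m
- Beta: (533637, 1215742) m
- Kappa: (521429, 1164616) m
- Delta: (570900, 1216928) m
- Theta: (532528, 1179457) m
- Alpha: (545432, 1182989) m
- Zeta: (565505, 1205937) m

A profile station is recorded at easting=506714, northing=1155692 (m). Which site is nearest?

Squared distances to each site:
Mu: 5193588580.000; Beta: 4330850429.000; Kappa: 296169001.000; Delta: 7869690292.000; Theta: 1231137821.000; Alpha: 2244209733.000; Zeta: 5980941706.000.
Minimum at Kappa.

Kappa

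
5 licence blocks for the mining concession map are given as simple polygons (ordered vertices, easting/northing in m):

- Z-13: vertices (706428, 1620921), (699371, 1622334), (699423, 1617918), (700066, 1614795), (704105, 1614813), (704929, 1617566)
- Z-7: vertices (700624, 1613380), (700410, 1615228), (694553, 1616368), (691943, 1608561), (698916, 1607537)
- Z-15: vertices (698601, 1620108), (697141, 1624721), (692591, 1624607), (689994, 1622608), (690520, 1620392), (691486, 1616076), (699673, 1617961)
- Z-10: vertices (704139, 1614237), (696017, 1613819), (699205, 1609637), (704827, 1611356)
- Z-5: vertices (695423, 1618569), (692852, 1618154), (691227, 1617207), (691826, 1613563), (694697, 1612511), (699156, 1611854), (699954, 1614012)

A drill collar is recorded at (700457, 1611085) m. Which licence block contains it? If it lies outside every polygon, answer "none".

Cast a ray rightward from (700457, 1611085). For each polygon, the edges (by vertex number in listed order) whose endpoints lie on opposite sides of northing = 1611085, where each meets that height, and whether that is right or left of the point:
Z-13: no edge straddles that height → 0 crossings.
Z-7: 3–4 at easting≈692786.8 (left), 5–1 at easting≈699953.1 (left) → 0 crossings.
Z-15: no edge straddles that height → 0 crossings.
Z-10: 2–3 at easting≈698101.2 (left), 3–4 at easting≈703940.7 (right) → 1 crossing.
Z-5: no edge straddles that height → 0 crossings.
Only Z-10 has an odd count, so the point is inside Z-10.

Z-10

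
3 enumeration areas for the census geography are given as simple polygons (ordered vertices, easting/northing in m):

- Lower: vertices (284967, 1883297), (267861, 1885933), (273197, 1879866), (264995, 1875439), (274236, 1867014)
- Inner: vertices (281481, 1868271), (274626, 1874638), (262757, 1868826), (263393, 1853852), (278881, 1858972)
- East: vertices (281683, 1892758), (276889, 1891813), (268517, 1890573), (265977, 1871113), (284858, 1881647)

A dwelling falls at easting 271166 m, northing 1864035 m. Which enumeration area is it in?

Inner

Cast a ray rightward from (271166, 1864035). For each polygon, the edges (by vertex number in listed order) whose endpoints lie on opposite sides of northing = 1864035, where each meets that height, and whether that is right or left of the point:
Lower: no edge straddles that height → 0 crossings.
Inner: 3–4 at easting≈262960.5 (left), 5–1 at easting≈280296.6 (right) → 1 crossing.
East: no edge straddles that height → 0 crossings.
Only Inner has an odd count, so the point is inside Inner.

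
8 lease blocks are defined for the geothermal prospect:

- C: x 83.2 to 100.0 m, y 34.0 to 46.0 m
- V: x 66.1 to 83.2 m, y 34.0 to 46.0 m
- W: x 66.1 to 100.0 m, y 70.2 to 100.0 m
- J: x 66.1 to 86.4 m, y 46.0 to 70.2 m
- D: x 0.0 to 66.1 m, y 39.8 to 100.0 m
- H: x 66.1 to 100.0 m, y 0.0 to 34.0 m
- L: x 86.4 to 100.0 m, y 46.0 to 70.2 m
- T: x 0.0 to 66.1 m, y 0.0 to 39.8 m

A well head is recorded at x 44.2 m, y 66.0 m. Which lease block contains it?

D

The point has x = 44.2 and y = 66.0.
Only D satisfies 0.0 ≤ x ≤ 66.1 and 39.8 ≤ y ≤ 100.0.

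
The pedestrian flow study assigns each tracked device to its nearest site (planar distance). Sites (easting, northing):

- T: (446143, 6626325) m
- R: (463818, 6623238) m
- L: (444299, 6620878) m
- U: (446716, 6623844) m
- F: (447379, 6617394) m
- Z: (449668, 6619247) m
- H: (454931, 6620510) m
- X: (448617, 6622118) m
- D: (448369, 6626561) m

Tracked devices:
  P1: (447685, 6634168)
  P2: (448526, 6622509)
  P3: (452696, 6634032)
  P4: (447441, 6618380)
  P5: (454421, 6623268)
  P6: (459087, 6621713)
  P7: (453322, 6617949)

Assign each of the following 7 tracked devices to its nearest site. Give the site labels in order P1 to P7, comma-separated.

P1 → D (d²=58334305.00)
P2 → X (d²=161162.00)
P3 → D (d²=74538770.00)
P4 → F (d²=976040.00)
P5 → H (d²=7866664.00)
P6 → H (d²=18719545.00)
P7 → H (d²=9147602.00)

D, X, D, F, H, H, H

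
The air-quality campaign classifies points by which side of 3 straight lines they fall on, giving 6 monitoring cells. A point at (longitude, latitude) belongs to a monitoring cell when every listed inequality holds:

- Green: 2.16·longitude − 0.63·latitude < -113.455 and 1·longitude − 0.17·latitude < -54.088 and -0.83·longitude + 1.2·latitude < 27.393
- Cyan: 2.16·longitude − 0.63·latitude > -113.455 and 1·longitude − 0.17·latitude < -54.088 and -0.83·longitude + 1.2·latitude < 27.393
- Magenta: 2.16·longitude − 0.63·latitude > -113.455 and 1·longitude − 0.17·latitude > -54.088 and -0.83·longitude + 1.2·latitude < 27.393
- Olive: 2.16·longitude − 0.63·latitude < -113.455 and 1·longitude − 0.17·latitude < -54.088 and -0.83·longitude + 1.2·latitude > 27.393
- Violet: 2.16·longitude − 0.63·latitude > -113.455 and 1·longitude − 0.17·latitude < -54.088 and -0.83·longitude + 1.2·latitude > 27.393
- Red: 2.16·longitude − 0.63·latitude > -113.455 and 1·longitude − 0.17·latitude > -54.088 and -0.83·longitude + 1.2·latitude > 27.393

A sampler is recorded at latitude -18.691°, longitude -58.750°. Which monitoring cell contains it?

Green

2.16·-58.750 − 0.63·-18.691 = -115.125, which is < -113.455
1·-58.750 − 0.17·-18.691 = -55.573, which is < -54.088
-0.83·-58.750 + 1.2·-18.691 = 26.333, which is < 27.393
This sign pattern matches Green.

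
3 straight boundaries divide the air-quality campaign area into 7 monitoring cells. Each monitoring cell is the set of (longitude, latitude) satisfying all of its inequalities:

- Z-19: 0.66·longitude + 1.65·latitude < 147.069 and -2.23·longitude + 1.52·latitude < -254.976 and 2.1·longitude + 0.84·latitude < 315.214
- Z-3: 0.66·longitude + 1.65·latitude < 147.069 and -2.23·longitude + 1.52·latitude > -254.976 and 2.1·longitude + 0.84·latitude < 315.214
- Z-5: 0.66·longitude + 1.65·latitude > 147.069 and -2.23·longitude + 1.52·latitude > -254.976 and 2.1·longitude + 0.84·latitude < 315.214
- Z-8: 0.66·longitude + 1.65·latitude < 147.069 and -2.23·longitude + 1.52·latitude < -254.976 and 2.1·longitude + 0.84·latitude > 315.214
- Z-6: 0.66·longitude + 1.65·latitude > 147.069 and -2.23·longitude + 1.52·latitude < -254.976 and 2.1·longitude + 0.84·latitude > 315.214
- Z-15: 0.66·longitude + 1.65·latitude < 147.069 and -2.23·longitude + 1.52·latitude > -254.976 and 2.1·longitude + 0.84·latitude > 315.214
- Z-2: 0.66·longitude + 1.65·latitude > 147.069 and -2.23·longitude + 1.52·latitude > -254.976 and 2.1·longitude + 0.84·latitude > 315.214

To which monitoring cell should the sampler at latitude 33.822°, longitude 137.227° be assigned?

0.66·137.227 + 1.65·33.822 = 146.376, which is < 147.069
-2.23·137.227 + 1.52·33.822 = -254.607, which is > -254.976
2.1·137.227 + 0.84·33.822 = 316.587, which is > 315.214
This sign pattern matches Z-15.

Z-15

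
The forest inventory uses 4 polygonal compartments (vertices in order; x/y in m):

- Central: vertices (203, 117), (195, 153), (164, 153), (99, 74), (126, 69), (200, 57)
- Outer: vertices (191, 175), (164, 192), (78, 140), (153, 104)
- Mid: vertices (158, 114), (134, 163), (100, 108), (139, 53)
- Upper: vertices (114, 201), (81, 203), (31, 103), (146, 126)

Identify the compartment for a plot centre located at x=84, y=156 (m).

Upper

Cast a ray rightward from (84, 156). For each polygon, the edges (by vertex number in listed order) whose endpoints lie on opposite sides of y = 156, where each meets that height, and whether that is right or left of the point:
Central: no edge straddles that height → 0 crossings.
Outer: 2–3 at x≈104.5 (right), 4–1 at x≈180.8 (right) → 2 crossings.
Mid: 1–2 at x≈137.4 (right), 2–3 at x≈129.7 (right) → 2 crossings.
Upper: 2–3 at x≈57.5 (left), 4–1 at x≈133.2 (right) → 1 crossing.
Only Upper has an odd count, so the point is inside Upper.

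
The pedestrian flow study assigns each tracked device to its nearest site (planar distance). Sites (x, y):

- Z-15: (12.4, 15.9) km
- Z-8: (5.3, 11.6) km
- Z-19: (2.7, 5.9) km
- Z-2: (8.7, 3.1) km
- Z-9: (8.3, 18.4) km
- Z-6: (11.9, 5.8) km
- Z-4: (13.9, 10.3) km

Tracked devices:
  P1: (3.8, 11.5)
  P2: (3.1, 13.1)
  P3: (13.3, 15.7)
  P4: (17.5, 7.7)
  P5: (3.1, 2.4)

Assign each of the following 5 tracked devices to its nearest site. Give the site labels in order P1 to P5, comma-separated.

Z-8, Z-8, Z-15, Z-4, Z-19

P1 → Z-8 (d²=2.26)
P2 → Z-8 (d²=7.09)
P3 → Z-15 (d²=0.85)
P4 → Z-4 (d²=19.72)
P5 → Z-19 (d²=12.41)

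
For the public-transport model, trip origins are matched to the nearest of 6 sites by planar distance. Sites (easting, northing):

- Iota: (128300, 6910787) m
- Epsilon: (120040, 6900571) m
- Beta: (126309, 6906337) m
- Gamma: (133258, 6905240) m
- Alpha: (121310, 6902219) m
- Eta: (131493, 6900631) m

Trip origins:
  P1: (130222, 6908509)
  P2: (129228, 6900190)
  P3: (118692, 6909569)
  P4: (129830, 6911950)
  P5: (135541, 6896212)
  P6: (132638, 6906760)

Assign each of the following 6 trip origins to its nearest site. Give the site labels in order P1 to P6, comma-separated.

P1 → Iota (d²=8883368.00)
P2 → Eta (d²=5324706.00)
P3 → Alpha (d²=60876424.00)
P4 → Iota (d²=3693469.00)
P5 → Eta (d²=35913865.00)
P6 → Gamma (d²=2694800.00)

Iota, Eta, Alpha, Iota, Eta, Gamma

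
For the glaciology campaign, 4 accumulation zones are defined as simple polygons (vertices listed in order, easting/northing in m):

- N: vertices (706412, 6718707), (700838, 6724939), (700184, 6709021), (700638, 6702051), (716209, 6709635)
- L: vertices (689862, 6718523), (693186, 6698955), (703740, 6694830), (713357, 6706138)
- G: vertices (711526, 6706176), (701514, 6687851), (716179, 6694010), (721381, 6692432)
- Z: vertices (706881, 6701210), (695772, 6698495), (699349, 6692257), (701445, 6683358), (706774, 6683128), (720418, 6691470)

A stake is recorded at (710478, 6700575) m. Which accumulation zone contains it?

G

Cast a ray rightward from (710478, 6700575). For each polygon, the edges (by vertex number in listed order) whose endpoints lie on opposite sides of northing = 6700575, where each meets that height, and whether that is right or left of the point:
N: no edge straddles that height → 0 crossings.
L: 1–2 at easting≈692910.8 (left), 3–4 at easting≈708625.9 (left) → 0 crossings.
G: 1–2 at easting≈708465.9 (left), 4–1 at easting≈715542.1 (right) → 1 crossing.
Z: 1–2 at easting≈704282.8 (left), 6–1 at easting≈707763.5 (left) → 0 crossings.
Only G has an odd count, so the point is inside G.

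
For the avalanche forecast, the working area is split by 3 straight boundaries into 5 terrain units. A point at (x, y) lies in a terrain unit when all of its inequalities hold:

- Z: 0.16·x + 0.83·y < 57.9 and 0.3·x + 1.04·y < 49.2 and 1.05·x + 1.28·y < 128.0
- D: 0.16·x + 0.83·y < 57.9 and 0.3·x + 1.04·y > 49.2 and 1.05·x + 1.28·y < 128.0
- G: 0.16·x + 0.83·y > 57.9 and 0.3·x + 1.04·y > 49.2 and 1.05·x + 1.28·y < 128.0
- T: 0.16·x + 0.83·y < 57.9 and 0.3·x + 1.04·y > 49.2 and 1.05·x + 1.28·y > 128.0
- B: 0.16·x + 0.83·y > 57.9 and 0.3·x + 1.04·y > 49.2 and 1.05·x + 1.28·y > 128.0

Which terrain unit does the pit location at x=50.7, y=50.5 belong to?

0.16·50.7 + 0.83·50.5 = 50.027, which is < 57.9
0.3·50.7 + 1.04·50.5 = 67.730, which is > 49.2
1.05·50.7 + 1.28·50.5 = 117.875, which is < 128.0
This sign pattern matches D.

D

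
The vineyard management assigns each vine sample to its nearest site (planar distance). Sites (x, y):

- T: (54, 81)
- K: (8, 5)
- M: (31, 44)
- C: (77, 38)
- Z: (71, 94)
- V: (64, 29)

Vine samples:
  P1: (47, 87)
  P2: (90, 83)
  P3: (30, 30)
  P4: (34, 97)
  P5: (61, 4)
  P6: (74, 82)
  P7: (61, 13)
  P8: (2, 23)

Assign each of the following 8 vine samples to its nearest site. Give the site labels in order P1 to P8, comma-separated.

T, Z, M, T, V, Z, V, K

P1 → T (d²=85.00)
P2 → Z (d²=482.00)
P3 → M (d²=197.00)
P4 → T (d²=656.00)
P5 → V (d²=634.00)
P6 → Z (d²=153.00)
P7 → V (d²=265.00)
P8 → K (d²=360.00)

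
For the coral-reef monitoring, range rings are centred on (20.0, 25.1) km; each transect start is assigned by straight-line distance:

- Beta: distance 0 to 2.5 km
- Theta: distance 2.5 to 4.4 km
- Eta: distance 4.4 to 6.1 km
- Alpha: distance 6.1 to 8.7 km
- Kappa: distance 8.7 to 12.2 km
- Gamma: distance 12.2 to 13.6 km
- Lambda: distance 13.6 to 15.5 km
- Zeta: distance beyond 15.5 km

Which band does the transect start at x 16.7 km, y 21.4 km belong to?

Distance = √((16.7−20.0)² + (21.4−25.1)²) = √(10.890 + 13.690) = 4.958 km.
4.4 ≤ 4.958 < 6.1 → Eta.

Eta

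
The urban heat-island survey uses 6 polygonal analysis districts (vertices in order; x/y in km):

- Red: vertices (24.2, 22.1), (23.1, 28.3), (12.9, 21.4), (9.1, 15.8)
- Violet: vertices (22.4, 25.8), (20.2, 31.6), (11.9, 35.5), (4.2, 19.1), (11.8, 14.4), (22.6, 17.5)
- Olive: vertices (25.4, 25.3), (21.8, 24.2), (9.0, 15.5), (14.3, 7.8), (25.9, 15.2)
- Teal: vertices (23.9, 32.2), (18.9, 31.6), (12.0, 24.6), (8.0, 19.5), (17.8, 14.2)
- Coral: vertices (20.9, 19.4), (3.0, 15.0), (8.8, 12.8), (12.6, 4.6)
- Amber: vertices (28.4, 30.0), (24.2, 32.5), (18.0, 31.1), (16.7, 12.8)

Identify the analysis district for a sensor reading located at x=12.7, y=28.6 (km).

Violet

Cast a ray rightward from (12.7, 28.6). For each polygon, the edges (by vertex number in listed order) whose endpoints lie on opposite sides of y = 28.6, where each meets that height, and whether that is right or left of the point:
Red: no edge straddles that height → 0 crossings.
Violet: 1–2 at x≈21.34 (right), 3–4 at x≈8.66 (left) → 1 crossing.
Olive: no edge straddles that height → 0 crossings.
Teal: 2–3 at x≈15.94 (right), 5–1 at x≈22.68 (right) → 2 crossings.
Coral: no edge straddles that height → 0 crossings.
Amber: 3–4 at x≈17.82 (right), 4–1 at x≈27.45 (right) → 2 crossings.
Only Violet has an odd count, so the point is inside Violet.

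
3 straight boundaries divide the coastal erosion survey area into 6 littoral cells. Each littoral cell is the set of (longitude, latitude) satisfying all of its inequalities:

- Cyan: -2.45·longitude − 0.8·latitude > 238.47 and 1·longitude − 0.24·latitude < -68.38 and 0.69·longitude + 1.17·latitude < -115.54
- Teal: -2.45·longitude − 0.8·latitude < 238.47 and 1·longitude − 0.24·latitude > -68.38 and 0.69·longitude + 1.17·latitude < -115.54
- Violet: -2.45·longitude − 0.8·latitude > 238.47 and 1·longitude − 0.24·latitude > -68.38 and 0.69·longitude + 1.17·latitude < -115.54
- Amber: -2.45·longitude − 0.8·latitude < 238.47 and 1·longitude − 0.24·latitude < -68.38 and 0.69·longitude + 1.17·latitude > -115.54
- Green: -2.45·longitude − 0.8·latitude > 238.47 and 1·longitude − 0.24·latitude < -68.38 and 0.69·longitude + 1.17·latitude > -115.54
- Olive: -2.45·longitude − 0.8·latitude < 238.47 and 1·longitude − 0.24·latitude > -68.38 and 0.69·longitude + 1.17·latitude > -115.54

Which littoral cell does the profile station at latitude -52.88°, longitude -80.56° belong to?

Violet

-2.45·-80.56 − 0.8·-52.88 = 239.676, which is > 238.47
1·-80.56 − 0.24·-52.88 = -67.869, which is > -68.38
0.69·-80.56 + 1.17·-52.88 = -117.456, which is < -115.54
This sign pattern matches Violet.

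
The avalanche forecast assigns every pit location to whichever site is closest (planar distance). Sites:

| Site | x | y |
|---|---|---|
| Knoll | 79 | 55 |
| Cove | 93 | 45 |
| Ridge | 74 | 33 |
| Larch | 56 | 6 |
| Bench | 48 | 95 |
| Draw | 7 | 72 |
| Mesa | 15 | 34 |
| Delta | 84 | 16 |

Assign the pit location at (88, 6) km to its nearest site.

Squared distances to each site:
Knoll: 2482.000; Cove: 1546.000; Ridge: 925.000; Larch: 1024.000; Bench: 9521.000; Draw: 10917.000; Mesa: 6113.000; Delta: 116.000.
Minimum at Delta.

Delta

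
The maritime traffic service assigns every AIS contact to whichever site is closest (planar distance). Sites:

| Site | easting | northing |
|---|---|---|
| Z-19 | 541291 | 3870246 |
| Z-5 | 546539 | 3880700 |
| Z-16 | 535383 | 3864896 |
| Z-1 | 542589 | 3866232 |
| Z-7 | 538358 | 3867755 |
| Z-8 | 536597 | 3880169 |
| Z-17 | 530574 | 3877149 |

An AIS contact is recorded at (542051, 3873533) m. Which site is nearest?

Squared distances to each site:
Z-19: 11381969.000; Z-5: 71508033.000; Z-16: 119059993.000; Z-1: 53594045.000; Z-7: 47023533.000; Z-8: 73782612.000; Z-17: 144796985.000.
Minimum at Z-19.

Z-19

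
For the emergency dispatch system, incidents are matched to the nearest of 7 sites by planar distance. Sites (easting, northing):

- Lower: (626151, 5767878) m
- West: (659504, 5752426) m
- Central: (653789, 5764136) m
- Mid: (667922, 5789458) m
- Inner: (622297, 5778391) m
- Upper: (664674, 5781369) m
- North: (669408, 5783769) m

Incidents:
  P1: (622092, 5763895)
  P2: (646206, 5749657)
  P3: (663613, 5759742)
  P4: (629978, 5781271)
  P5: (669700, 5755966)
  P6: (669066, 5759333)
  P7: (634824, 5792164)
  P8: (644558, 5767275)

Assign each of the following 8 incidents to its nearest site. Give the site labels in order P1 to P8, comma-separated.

Lower, West, West, Inner, West, West, Inner, Central

P1 → Lower (d²=32339770.00)
P2 → West (d²=184504165.00)
P3 → West (d²=70407737.00)
P4 → Inner (d²=67292161.00)
P5 → West (d²=116490016.00)
P6 → West (d²=139138493.00)
P7 → Inner (d²=346621258.00)
P8 → Central (d²=95064682.00)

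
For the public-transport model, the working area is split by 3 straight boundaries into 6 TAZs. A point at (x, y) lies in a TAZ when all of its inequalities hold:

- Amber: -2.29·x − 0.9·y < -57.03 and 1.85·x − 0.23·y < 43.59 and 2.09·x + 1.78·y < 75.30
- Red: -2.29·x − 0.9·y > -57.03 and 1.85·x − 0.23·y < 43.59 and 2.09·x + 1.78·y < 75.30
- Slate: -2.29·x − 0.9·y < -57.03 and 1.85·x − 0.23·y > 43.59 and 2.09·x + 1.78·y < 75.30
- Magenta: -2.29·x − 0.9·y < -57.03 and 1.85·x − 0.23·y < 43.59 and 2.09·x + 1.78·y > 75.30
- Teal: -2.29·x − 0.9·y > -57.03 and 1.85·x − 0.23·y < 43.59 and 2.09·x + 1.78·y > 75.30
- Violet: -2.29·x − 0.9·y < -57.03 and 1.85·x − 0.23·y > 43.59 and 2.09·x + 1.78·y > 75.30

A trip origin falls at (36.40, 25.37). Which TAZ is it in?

Violet

-2.29·36.40 − 0.9·25.37 = -106.189, which is < -57.03
1.85·36.40 − 0.23·25.37 = 61.505, which is > 43.59
2.09·36.40 + 1.78·25.37 = 121.235, which is > 75.30
This sign pattern matches Violet.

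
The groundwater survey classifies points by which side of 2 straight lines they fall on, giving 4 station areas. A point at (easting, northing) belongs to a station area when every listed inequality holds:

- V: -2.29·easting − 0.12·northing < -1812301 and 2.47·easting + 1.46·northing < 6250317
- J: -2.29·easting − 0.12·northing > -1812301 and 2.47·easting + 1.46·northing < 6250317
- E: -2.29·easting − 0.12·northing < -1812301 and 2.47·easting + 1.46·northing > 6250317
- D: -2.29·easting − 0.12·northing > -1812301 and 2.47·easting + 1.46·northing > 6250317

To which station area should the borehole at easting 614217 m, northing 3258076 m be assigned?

-2.29·614217 − 0.12·3258076 = -1797526.050, which is > -1812301
2.47·614217 + 1.46·3258076 = 6273906.950, which is > 6250317
This sign pattern matches D.

D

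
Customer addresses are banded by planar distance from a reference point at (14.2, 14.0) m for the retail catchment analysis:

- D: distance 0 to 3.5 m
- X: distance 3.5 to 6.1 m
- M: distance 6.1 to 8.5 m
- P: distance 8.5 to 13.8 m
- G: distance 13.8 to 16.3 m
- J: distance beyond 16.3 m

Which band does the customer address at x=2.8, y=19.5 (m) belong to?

Distance = √((2.8−14.2)² + (19.5−14.0)²) = √(129.960 + 30.250) = 12.657 m.
8.5 ≤ 12.657 < 13.8 → P.

P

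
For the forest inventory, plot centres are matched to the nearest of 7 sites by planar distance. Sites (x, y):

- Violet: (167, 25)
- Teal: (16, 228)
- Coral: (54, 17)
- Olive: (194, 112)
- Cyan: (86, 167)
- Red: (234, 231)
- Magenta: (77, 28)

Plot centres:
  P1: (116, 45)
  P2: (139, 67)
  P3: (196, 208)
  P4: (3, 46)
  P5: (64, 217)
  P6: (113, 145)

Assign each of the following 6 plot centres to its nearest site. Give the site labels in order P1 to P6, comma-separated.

Magenta, Violet, Red, Coral, Teal, Cyan

P1 → Magenta (d²=1810.00)
P2 → Violet (d²=2548.00)
P3 → Red (d²=1973.00)
P4 → Coral (d²=3442.00)
P5 → Teal (d²=2425.00)
P6 → Cyan (d²=1213.00)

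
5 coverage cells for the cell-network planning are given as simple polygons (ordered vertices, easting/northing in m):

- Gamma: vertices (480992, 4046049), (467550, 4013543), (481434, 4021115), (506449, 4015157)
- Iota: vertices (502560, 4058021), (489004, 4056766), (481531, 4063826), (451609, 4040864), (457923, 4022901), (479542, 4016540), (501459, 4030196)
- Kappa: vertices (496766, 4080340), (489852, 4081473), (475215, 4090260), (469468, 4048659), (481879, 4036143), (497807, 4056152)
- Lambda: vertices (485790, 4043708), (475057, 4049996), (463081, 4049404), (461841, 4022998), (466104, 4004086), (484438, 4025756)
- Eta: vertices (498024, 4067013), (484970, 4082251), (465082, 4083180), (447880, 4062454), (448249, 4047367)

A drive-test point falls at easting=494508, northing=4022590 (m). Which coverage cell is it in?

Cast a ray rightward from (494508, 4022590). For each polygon, the edges (by vertex number in listed order) whose endpoints lie on opposite sides of northing = 4022590, where each meets that height, and whether that is right or left of the point:
Gamma: 1–2 at easting≈471291.1 (left), 4–1 at easting≈500323.7 (right) → 1 crossing.
Iota: 5–6 at easting≈458980.0 (left), 6–7 at easting≈489251.9 (left) → 0 crossings.
Kappa: no edge straddles that height → 0 crossings.
Lambda: 4–5 at easting≈461933.0 (left), 5–6 at easting≈481759.4 (left) → 0 crossings.
Eta: no edge straddles that height → 0 crossings.
Only Gamma has an odd count, so the point is inside Gamma.

Gamma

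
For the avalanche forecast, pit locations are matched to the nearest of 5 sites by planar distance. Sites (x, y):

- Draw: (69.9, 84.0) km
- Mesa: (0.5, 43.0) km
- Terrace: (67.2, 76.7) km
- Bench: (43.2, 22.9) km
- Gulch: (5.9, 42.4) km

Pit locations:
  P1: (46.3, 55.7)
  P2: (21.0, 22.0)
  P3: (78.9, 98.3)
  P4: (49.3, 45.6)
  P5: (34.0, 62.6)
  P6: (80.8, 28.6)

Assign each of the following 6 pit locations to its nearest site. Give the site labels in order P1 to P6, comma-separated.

P1 → Terrace (d²=877.81)
P2 → Bench (d²=493.65)
P3 → Draw (d²=285.49)
P4 → Bench (d²=552.50)
P5 → Gulch (d²=1197.65)
P6 → Bench (d²=1446.25)

Terrace, Bench, Draw, Bench, Gulch, Bench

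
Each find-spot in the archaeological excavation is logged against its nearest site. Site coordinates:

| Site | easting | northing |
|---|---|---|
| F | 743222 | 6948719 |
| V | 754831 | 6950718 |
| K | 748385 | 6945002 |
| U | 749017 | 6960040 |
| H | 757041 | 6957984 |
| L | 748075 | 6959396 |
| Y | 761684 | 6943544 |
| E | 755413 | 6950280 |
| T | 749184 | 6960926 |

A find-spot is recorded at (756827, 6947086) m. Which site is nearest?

Squared distances to each site:
F: 187762714.000; V: 17175440.000; K: 75610420.000; U: 228802216.000; H: 118812200.000; L: 228133604.000; Y: 36136213.000; E: 12201032.000; T: 249961049.000.
Minimum at E.

E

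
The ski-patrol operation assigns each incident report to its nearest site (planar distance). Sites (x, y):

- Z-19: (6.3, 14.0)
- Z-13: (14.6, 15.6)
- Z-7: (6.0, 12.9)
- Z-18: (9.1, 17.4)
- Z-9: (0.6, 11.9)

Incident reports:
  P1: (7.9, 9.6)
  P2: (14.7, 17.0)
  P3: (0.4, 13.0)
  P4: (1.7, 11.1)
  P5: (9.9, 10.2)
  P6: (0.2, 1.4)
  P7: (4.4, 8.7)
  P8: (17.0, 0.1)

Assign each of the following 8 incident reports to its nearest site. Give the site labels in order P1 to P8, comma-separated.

Z-7, Z-13, Z-9, Z-9, Z-7, Z-9, Z-7, Z-13

P1 → Z-7 (d²=14.50)
P2 → Z-13 (d²=1.97)
P3 → Z-9 (d²=1.25)
P4 → Z-9 (d²=1.85)
P5 → Z-7 (d²=22.50)
P6 → Z-9 (d²=110.41)
P7 → Z-7 (d²=20.20)
P8 → Z-13 (d²=246.01)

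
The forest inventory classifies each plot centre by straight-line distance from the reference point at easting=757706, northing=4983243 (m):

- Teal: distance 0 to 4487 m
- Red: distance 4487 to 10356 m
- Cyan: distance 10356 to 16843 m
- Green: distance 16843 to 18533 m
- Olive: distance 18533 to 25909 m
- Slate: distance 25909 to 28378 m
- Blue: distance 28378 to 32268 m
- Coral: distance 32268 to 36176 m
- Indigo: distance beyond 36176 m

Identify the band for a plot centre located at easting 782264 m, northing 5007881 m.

Coral

Distance = √((782264−757706)² + (5007881−4983243)²) = √(603095364.000 + 607031044.000) = 34786.871 m.
32268 ≤ 34786.871 < 36176 → Coral.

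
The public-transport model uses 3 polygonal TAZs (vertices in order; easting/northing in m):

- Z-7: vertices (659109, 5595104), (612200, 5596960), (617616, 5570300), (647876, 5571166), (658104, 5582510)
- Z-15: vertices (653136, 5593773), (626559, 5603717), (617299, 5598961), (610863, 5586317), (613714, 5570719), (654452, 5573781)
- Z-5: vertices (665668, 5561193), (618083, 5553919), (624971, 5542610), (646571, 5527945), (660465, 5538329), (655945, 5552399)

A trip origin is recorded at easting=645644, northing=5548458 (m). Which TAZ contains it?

Z-5

Cast a ray rightward from (645644, 5548458). For each polygon, the edges (by vertex number in listed order) whose endpoints lie on opposite sides of northing = 5548458, where each meets that height, and whether that is right or left of the point:
Z-7: no edge straddles that height → 0 crossings.
Z-15: no edge straddles that height → 0 crossings.
Z-5: 2–3 at easting≈621409.1 (left), 5–6 at easting≈657211.0 (right) → 1 crossing.
Only Z-5 has an odd count, so the point is inside Z-5.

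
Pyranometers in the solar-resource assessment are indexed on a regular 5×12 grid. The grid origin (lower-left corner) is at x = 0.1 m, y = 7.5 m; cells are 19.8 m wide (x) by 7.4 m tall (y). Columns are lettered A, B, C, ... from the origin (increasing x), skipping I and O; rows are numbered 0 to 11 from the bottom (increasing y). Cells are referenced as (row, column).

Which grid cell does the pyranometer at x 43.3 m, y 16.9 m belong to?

Column index: ⌊(43.3 − 0.1) / 19.8⌋ = ⌊2.182⌋ = 2 → column C
Row offset from origin: ⌊(16.9 − 7.5) / 7.4⌋ = ⌊1.270⌋ = 1 → row 1

(1, C)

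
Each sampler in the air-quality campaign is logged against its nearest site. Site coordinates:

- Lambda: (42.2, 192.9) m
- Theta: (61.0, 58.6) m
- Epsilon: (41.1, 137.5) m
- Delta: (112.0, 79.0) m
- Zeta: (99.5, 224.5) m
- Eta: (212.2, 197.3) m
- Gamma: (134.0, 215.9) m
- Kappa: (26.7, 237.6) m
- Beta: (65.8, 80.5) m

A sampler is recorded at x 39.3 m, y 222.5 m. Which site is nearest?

Squared distances to each site:
Lambda: 884.570; Theta: 27334.100; Epsilon: 7228.240; Delta: 25877.540; Zeta: 3628.040; Eta: 30529.450; Gamma: 9011.650; Kappa: 386.770; Beta: 20866.250.
Minimum at Kappa.

Kappa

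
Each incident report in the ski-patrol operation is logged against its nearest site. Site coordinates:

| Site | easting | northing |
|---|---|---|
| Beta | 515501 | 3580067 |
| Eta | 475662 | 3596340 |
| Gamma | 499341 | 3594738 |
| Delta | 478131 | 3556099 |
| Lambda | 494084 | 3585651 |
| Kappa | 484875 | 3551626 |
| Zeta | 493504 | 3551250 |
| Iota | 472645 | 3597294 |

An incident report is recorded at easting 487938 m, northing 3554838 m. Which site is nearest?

Kappa

Squared distances to each site:
Beta: 1396221410.000; Eta: 1873116180.000; Gamma: 1722038409.000; Delta: 97767370.000; Lambda: 987214285.000; Kappa: 19698913.000; Zeta: 43854100.000; Iota: 2036387785.000.
Minimum at Kappa.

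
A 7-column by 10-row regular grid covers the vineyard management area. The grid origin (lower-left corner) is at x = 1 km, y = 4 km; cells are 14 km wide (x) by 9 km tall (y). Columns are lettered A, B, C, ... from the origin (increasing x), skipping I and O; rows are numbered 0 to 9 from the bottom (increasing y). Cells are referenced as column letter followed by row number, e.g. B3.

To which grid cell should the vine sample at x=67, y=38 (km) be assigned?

E3

Column index: ⌊(67 − 1) / 14⌋ = ⌊4.714⌋ = 4 → column E
Row offset from origin: ⌊(38 − 4) / 9⌋ = ⌊3.778⌋ = 3 → row 3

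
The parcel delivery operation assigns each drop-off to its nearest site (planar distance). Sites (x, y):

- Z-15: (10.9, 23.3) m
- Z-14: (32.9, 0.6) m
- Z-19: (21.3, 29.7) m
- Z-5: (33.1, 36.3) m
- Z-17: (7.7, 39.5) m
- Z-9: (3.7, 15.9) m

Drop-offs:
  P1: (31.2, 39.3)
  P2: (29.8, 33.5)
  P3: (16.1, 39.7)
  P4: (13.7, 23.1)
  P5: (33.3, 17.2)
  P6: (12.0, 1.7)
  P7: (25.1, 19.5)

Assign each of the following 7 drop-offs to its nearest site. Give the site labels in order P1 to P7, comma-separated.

P1 → Z-5 (d²=12.61)
P2 → Z-5 (d²=18.73)
P3 → Z-17 (d²=70.60)
P4 → Z-15 (d²=7.88)
P5 → Z-14 (d²=275.72)
P6 → Z-9 (d²=270.53)
P7 → Z-19 (d²=118.48)

Z-5, Z-5, Z-17, Z-15, Z-14, Z-9, Z-19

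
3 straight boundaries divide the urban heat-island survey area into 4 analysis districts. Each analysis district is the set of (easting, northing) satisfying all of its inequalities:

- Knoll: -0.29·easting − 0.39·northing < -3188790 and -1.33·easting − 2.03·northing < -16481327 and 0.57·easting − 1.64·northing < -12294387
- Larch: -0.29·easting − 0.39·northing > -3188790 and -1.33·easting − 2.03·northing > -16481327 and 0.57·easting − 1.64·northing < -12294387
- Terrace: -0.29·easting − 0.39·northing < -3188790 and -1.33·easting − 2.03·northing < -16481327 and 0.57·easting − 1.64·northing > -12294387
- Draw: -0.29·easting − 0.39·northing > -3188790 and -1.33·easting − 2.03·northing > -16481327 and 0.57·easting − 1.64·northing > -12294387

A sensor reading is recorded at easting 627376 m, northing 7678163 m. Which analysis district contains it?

Draw

-0.29·627376 − 0.39·7678163 = -3176422.610, which is > -3188790
-1.33·627376 − 2.03·7678163 = -16421080.970, which is > -16481327
0.57·627376 − 1.64·7678163 = -12234583.000, which is > -12294387
This sign pattern matches Draw.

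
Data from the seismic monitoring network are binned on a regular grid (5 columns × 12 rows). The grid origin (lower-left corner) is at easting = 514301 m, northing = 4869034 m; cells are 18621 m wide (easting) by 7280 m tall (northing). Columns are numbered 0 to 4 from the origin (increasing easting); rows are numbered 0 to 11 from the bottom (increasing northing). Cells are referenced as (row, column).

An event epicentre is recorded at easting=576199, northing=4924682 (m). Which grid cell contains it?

(7, 3)

Column index: ⌊(576199 − 514301) / 18621⌋ = ⌊3.324⌋ = 3
Row offset from origin: ⌊(4924682 − 4869034) / 7280⌋ = ⌊7.644⌋ = 7 → row 7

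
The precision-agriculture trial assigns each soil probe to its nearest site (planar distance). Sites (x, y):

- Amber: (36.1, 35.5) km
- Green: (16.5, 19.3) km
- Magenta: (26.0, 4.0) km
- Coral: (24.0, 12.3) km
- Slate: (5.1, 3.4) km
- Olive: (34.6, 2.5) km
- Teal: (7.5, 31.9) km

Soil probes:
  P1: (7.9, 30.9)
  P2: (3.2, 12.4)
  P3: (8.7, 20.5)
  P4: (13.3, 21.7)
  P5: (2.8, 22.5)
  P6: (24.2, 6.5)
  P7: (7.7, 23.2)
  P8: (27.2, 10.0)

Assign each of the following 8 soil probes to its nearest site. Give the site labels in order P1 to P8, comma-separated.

Teal, Slate, Green, Green, Teal, Magenta, Teal, Coral

P1 → Teal (d²=1.16)
P2 → Slate (d²=84.61)
P3 → Green (d²=62.28)
P4 → Green (d²=16.00)
P5 → Teal (d²=110.45)
P6 → Magenta (d²=9.49)
P7 → Teal (d²=75.73)
P8 → Coral (d²=15.53)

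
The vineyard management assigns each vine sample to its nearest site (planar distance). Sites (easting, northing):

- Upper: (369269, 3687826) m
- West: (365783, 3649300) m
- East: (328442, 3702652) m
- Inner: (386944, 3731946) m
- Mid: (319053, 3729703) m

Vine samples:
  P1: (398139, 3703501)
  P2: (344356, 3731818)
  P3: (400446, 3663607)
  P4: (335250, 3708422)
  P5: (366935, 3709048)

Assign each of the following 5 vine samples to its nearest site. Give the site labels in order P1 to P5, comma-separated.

P1 → Inner (d²=934446050.00)
P2 → Mid (d²=644715034.00)
P3 → West (d²=1406213818.00)
P4 → East (d²=79641764.00)
P5 → Upper (d²=455820840.00)

Inner, Mid, West, East, Upper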